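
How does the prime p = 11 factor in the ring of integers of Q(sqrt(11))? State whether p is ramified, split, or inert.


K = Q(sqrt(11)). Since d mod 4 = 3, disc(K) = 44.
Check p | disc: 44 mod 11 = 0.
p divides disc, so p ramifies: (p) = P^2 with e=2, f=1, g=1.
Therefore p is ramified.

ramified


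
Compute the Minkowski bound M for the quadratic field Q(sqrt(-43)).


d = -43, d mod 4 = 1, so disc(K) = d = -43; |disc(K)| = 43
Imaginary quadratic field, so n = 2, s = r2 = 1, r1 = 0
M = (n!/n^n) * (4/pi)^s * sqrt(|disc(K)|) = (2!/2^2) * (4/pi)^1 * sqrt(43)
= 0.5 * 1.273240 * 6.557439
= 4.1746

4.1746


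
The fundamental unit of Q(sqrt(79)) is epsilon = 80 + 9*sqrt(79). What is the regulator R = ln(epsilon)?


epsilon = 80 + 9*sqrt(79)
= 159.9937
R = ln(159.9937)
= 5.0751

5.0751


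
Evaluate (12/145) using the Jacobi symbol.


Compute (12/145) via quadratic reciprocity:
  pull out 2: (2/145) = +1  (since 145 mod 8 = 1)
  pull out 2: (2/145) = +1  (since 145 mod 8 = 1)
  reciprocity: (3/145) -> +(145/3)
  reduce: (1/3)
  (1/3) = 1
Product of signs = 1

1


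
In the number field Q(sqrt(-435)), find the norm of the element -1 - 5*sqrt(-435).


N(a + b*sqrt(d)) = a^2 - d*b^2
= (-1)^2 - (-435)*(-5)^2
= 1 + 10875
= 10876

10876


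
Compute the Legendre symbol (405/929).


p = 929 is prime, so compute (405/929) with the reciprocity algorithm (Jacobi-symbol steps: pull out 2s via (2/n), flip via reciprocity, reduce):
  reciprocity: (405/929) -> +(929/405)
  reduce: (119/405)
  reciprocity: (119/405) -> +(405/119)
  reduce: (48/119)
  pull out 2: (2/119) = +1  (since 119 mod 8 = 7)
  pull out 2: (2/119) = +1  (since 119 mod 8 = 7)
  pull out 2: (2/119) = +1  (since 119 mod 8 = 7)
  pull out 2: (2/119) = +1  (since 119 mod 8 = 7)
  reciprocity: (3/119) -> -(119/3)
  reduce: (2/3)
  pull out 2: (2/3) = -1  (since 3 mod 8 = 3)
  (1/3) = 1
Product of signs = 1
(405/929) = 1

1


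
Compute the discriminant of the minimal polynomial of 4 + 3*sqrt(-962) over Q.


The element 4 + 3*sqrt(-962) has minimal polynomial:
x^2 - 8*x + 8674
Discriminant = (-8)^2 - 4*(8674)
= 64 - 34696
= -34632

-34632


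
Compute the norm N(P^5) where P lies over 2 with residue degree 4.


N(P^a) = p^(a*f)
= 2^(5*4)
= 2^20
= 1048576

1048576


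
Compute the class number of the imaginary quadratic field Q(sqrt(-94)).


K = Q(sqrt(-94)). d mod 4 = 2, so D = disc(K) = 4d = -376
h(K) equals the number of primitive reduced positive-definite forms (a, b, c) = a*x^2 + b*x*y + c*y^2 with b^2 - 4ac = D,
where reduced means |b| <= a <= c, with b >= 0 whenever |b| = a or a = c, and primitive means gcd(a, b, c) = 1.
Reduced forces 3a^2 <= |D| = 376, so 1 <= a <= 11; b must have the parity of D, and c = (b^2 - D)/(4a) must be an integer >= a.
Enumerate a = 1..11, b in [-a, a]:
  a=1: (1, 0, 94)  [1]
  a=2: (2, 0, 47)  [1]
  a=3..4: none
  a=5: (5, -2, 19), (5, 2, 19)  [2]
  a=6: none
  a=7: (7, -4, 14), (7, 4, 14)  [2]
  a=8..9: none
  a=10: (10, -8, 11), (10, 8, 11)  [2]
  a=11: none
Total reduced forms: 1 + 1 + 2 + 2 + 2 = 8
h = 8

8


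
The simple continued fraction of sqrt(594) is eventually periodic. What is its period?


Run the CF algorithm for sqrt(594).
a_0 = floor(sqrt(594)) = 24; set m_0=0, q_0=1.
Recurrence: m' = q*a - m,  q' = (d - m'^2)/q,  a' = floor((a_0 + m')/q').
  step 1: m=24, q=18, a=2
  step 2: m=12, q=25, a=1
  step 3: m=13, q=17, a=2
  step 4: m=21, q=9, a=5
  step 5: m=24, q=2, a=24
  step 6: m=24, q=9, a=5
  step 7: m=21, q=17, a=2
  step 8: m=13, q=25, a=1
  step 9: m=12, q=18, a=2
  step 10: m=24, q=1, a=48
a_10 = 2*a_0 = 48, so the period closes here.
sqrt(594) = [24; 2, 1, 2, 5, 24, 5, 2, 1, 2, 48]
Period length = 10

10


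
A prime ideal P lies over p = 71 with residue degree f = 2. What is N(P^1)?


N(P^a) = p^(a*f)
= 71^(1*2)
= 71^2
= 5041

5041


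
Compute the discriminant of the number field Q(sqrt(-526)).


For K = Q(sqrt(d)) with d squarefree: disc(K) = d if d = 1 mod 4, and disc(K) = 4d if d = 2 or 3 mod 4.
Here d = -526, and d mod 4 = 2.
d = 2 mod 4, not 1 (O_K = Z[sqrt(d)]), so disc(K) = 4d = 4 * (-526) = -2104

-2104


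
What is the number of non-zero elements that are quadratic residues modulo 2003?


For prime p, the number of non-zero quadratic residues is (p-1)/2.
= (2003-1)/2
= 1001

1001


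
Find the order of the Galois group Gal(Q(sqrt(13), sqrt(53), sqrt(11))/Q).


The 3 square roots of distinct primes are multiplicatively independent over Q,
so [K:Q] = 2^3 and Gal(K/Q) is isomorphic to (Z/2Z)^3.
|Gal| = 2^3 = 8

8


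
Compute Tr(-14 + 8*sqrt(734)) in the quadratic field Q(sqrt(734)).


Tr(a + b*sqrt(d)) = (a + b*sqrt(d)) + (a - b*sqrt(d)) = 2a
= 2 * (-14)
= -28

-28


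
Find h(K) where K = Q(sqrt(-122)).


K = Q(sqrt(-122)). d mod 4 = 2, so D = disc(K) = 4d = -488
h(K) equals the number of primitive reduced positive-definite forms (a, b, c) = a*x^2 + b*x*y + c*y^2 with b^2 - 4ac = D,
where reduced means |b| <= a <= c, with b >= 0 whenever |b| = a or a = c, and primitive means gcd(a, b, c) = 1.
Reduced forces 3a^2 <= |D| = 488, so 1 <= a <= 12; b must have the parity of D, and c = (b^2 - D)/(4a) must be an integer >= a.
Enumerate a = 1..12, b in [-a, a]:
  a=1: (1, 0, 122)  [1]
  a=2: (2, 0, 61)  [1]
  a=3: (3, -2, 41), (3, 2, 41)  [2]
  a=4..5: none
  a=6: (6, -4, 21), (6, 4, 21)  [2]
  a=7: (7, -4, 18), (7, 4, 18)  [2]
  a=8: none
  a=9: (9, -4, 14), (9, 4, 14)  [2]
  a=10..12: none
Total reduced forms: 1 + 1 + 2 + 2 + 2 + 2 = 10
h = 10

10


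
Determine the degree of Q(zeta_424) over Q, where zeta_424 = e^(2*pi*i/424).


The degree equals Euler's totient phi(424).
424 = 2^3 * 53
phi(424) = 208

208


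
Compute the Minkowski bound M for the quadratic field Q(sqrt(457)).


d = 457, d mod 4 = 1, so disc(K) = d = 457; |disc(K)| = 457
Real quadratic field, so n = 2, s = r2 = 0, r1 = 2
M = (n!/n^n) * (4/pi)^s * sqrt(|disc(K)|) = (2!/2^2) * (4/pi)^0 * sqrt(457)
= 0.5 * 1.000000 * 21.377558
= 10.6888

10.6888


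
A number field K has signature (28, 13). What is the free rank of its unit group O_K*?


By Dirichlet's unit theorem:
rank = r1 + r2 - 1
= 28 + 13 - 1
= 40

40


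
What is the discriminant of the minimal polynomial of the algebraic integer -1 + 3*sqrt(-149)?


The element -1 + 3*sqrt(-149) has minimal polynomial:
x^2 + 2*x + 1342
Discriminant = (2)^2 - 4*(1342)
= 4 - 5368
= -5364

-5364


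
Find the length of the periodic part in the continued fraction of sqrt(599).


Run the CF algorithm for sqrt(599).
a_0 = floor(sqrt(599)) = 24; set m_0=0, q_0=1.
Recurrence: m' = q*a - m,  q' = (d - m'^2)/q,  a' = floor((a_0 + m')/q').
  step 1: m=24, q=23, a=2
  step 2: m=22, q=5, a=9
  step 3: m=23, q=14, a=3
  step 4: m=19, q=17, a=2
  step 5: m=15, q=22, a=1
  step 6: m=7, q=25, a=1
  step 7: m=18, q=11, a=3
  step 8: m=15, q=34, a=1
  step 9: m=19, q=7, a=6
  step 10: m=23, q=10, a=4
  step 11: m=17, q=31, a=1
  step 12: m=14, q=13, a=2
  step 13: m=12, q=35, a=1
  step 14: m=23, q=2, a=23
  step 15: m=23, q=35, a=1
  step 16: m=12, q=13, a=2
  step 17: m=14, q=31, a=1
  step 18: m=17, q=10, a=4
  step 19: m=23, q=7, a=6
  step 20: m=19, q=34, a=1
  step 21: m=15, q=11, a=3
  step 22: m=18, q=25, a=1
  step 23: m=7, q=22, a=1
  step 24: m=15, q=17, a=2
  step 25: m=19, q=14, a=3
  step 26: m=23, q=5, a=9
  step 27: m=22, q=23, a=2
  step 28: m=24, q=1, a=48
a_28 = 2*a_0 = 48, so the period closes here.
sqrt(599) = [24; 2, 9, 3, 2, 1, 1, 3, 1, 6, 4, 1, 2, 1, 23, 1, 2, 1, 4, 6, 1, 3, 1, 1, 2, 3, 9, 2, 48]
Period length = 28

28


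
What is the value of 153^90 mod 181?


p = 181 is prime and the exponent is (p-1)/2 = 90, so by Euler's criterion 153^90 = (153/181) = +1 or -1 mod 181.
Compute by square-and-multiply:
  90 = 64 + 16 + 8 + 2 (binary 1011010)
  Repeated squaring mod 181: 153^1 = 153, 153^2 = 60, 153^4 = 161, 153^8 = 38, 153^16 = 177, 153^32 = 16, 153^64 = 75
  153^90 = 153^64 * 153^16 * 153^8 * 153^2 = 75 * 177 * 38 * 60 mod 181
    75 * 177 = 13275 = 62 mod 181
    62 * 38 = 2356 = 3 mod 181
    3 * 60 = 180 = 180 mod 181
  153^90 = 180 mod 181
Result 180 = p - 1 = -1 mod 181: 153 is a quadratic non-residue mod 181. As a residue in [0, p-1] the value is 180.
153^90 mod 181 = 180

180


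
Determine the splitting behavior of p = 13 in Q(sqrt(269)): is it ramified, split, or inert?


K = Q(sqrt(269)). Since d mod 4 = 1, disc(K) = 269.
Check p | disc: 269 mod 13 = 9.
p does not divide disc. Compute Legendre symbol (d/p):
9^((13-1)/2) mod 13 = 1
(d/p) = 1, so p splits: (p) = P*P' with e=1, f=1, g=2.
Therefore p is split.

split


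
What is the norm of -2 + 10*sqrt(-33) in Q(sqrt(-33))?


N(a + b*sqrt(d)) = a^2 - d*b^2
= (-2)^2 - (-33)*(10)^2
= 4 + 3300
= 3304

3304


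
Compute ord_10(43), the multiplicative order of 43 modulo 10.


We want ord_10(43), the smallest k >= 1 with 43^k = 1 mod 10.
n = 10 = 2 * 5, phi(10) = 4; the order divides phi(n).
Divisors of 4: 1, 2, 4
Repeated squaring mod 10: 43^1 = 3, 43^2 = 9, 43^4 = 1
Test divisors in increasing order:
  k=1: 43^1 = 3 mod 10
  k=2: 43^2 = 9 mod 10
  k=4: 43^4 = 1 mod 10  <- first divisor giving 1
Order = 4

4


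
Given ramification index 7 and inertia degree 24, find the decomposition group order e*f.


|D_P| = e * f
= 7 * 24
= 168

168


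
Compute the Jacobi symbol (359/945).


Compute (359/945) via quadratic reciprocity:
  reciprocity: (359/945) -> +(945/359)
  reduce: (227/359)
  reciprocity: (227/359) -> -(359/227)
  reduce: (132/227)
  pull out 2: (2/227) = -1  (since 227 mod 8 = 3)
  pull out 2: (2/227) = -1  (since 227 mod 8 = 3)
  reciprocity: (33/227) -> +(227/33)
  reduce: (29/33)
  reciprocity: (29/33) -> +(33/29)
  reduce: (4/29)
  pull out 2: (2/29) = -1  (since 29 mod 8 = 5)
  pull out 2: (2/29) = -1  (since 29 mod 8 = 5)
  (1/29) = 1
Product of signs = -1

-1


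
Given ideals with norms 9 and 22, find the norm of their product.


N(IJ) = N(I) * N(J)
= 9 * 22
= 198

198


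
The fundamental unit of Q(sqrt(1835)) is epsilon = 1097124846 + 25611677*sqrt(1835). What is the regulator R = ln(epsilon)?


epsilon = 1097124846 + 25611677*sqrt(1835)
= 2.1942e+09
R = ln(2.1942e+09)
= 21.5091

21.5091


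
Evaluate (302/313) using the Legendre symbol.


p = 313 is prime, so compute (302/313) with the reciprocity algorithm (Jacobi-symbol steps: pull out 2s via (2/n), flip via reciprocity, reduce):
  pull out 2: (2/313) = +1  (since 313 mod 8 = 1)
  reciprocity: (151/313) -> +(313/151)
  reduce: (11/151)
  reciprocity: (11/151) -> -(151/11)
  reduce: (8/11)
  pull out 2: (2/11) = -1  (since 11 mod 8 = 3)
  pull out 2: (2/11) = -1  (since 11 mod 8 = 3)
  pull out 2: (2/11) = -1  (since 11 mod 8 = 3)
  (1/11) = 1
Product of signs = 1
(302/313) = 1

1


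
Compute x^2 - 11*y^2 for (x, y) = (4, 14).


x^2 - d*y^2
= 4^2 - 11*14^2
= 16 - 2156
= -2140

-2140


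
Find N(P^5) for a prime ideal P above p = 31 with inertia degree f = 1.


N(P^a) = p^(a*f)
= 31^(5*1)
= 31^5
= 28629151

28629151


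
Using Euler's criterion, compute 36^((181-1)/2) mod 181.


p = 181 is prime and the exponent is (p-1)/2 = 90, so by Euler's criterion 36^90 = (36/181) = +1 or -1 mod 181.
Compute by square-and-multiply:
  90 = 64 + 16 + 8 + 2 (binary 1011010)
  Repeated squaring mod 181: 36^1 = 36, 36^2 = 29, 36^4 = 117, 36^8 = 114, 36^16 = 145, 36^32 = 29, 36^64 = 117
  36^90 = 36^64 * 36^16 * 36^8 * 36^2 = 117 * 145 * 114 * 29 mod 181
    117 * 145 = 16965 = 132 mod 181
    132 * 114 = 15048 = 25 mod 181
    25 * 29 = 725 = 1 mod 181
  36^90 = 1 mod 181
Result 1: 36 is a quadratic residue mod 181.
36^90 mod 181 = 1

1


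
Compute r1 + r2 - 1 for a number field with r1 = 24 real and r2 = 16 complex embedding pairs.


By Dirichlet's unit theorem:
rank = r1 + r2 - 1
= 24 + 16 - 1
= 39

39


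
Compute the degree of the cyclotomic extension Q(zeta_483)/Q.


The degree equals Euler's totient phi(483).
483 = 3 * 7 * 23
phi(483) = 264

264


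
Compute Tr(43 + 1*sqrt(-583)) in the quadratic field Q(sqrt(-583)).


Tr(a + b*sqrt(d)) = (a + b*sqrt(d)) + (a - b*sqrt(d)) = 2a
= 2 * (43)
= 86

86


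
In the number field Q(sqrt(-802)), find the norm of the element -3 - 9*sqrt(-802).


N(a + b*sqrt(d)) = a^2 - d*b^2
= (-3)^2 - (-802)*(-9)^2
= 9 + 64962
= 64971

64971


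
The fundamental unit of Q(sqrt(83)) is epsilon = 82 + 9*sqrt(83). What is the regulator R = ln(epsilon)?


epsilon = 82 + 9*sqrt(83)
= 163.9939
R = ln(163.9939)
= 5.0998

5.0998


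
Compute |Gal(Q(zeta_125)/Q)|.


|Gal(Q(zeta_125)/Q)| = phi(125)
= 100

100


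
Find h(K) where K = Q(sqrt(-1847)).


K = Q(sqrt(-1847)). d mod 4 = 1, so D = disc(K) = d = -1847
h(K) equals the number of primitive reduced positive-definite forms (a, b, c) = a*x^2 + b*x*y + c*y^2 with b^2 - 4ac = D,
where reduced means |b| <= a <= c, with b >= 0 whenever |b| = a or a = c, and primitive means gcd(a, b, c) = 1.
Reduced forces 3a^2 <= |D| = 1847, so 1 <= a <= 24; b must have the parity of D, and c = (b^2 - D)/(4a) must be an integer >= a.
Enumerate a = 1..24, b in [-a, a]:
  a=1: (1, 1, 462)  [1]
  a=2: (2, -1, 231), (2, 1, 231)  [2]
  a=3: (3, -1, 154), (3, 1, 154)  [2]
  a=4: (4, -3, 116), (4, 3, 116)  [2]
  a=5: none
  a=6: (6, -5, 78), (6, -1, 77), (6, 1, 77), (6, 5, 78)  [4]
  a=7: (7, -1, 66), (7, 1, 66)  [2]
  a=8: (8, -3, 58), (8, 3, 58)  [2]
  a=9: (9, -5, 52), (9, 5, 52)  [2]
  a=10: none
  a=11: (11, -1, 42), (11, 1, 42)  [2]
  a=12: (12, -11, 41), (12, -5, 39), (12, 5, 39), (12, 11, 41)  [4]
  a=13: (13, -5, 36), (13, 5, 36)  [2]
  a=14: (14, -13, 36), (14, -1, 33), (14, 1, 33), (14, 13, 36)  [4]
  a=15: none
  a=16: (16, -3, 29), (16, 3, 29)  [2]
  a=17: none
  a=18: (18, -13, 28), (18, -5, 26), (18, 5, 26), (18, 13, 28)  [4]
  a=19..20: none
  a=21: (21, -13, 24), (21, -1, 22), (21, 1, 22), (21, 13, 24)  [4]
  a=22: (22, -21, 26), (22, 21, 26)  [2]
  a=23: (23, -19, 24), (23, 19, 24)  [2]
  a=24: none
Total reduced forms: 1 + 2 + 2 + 2 + 4 + 2 + 2 + 2 + 2 + 4 + 2 + 4 + 2 + 4 + 4 + 2 + 2 = 43
h = 43

43


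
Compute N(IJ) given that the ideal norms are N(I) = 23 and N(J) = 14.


N(IJ) = N(I) * N(J)
= 23 * 14
= 322

322


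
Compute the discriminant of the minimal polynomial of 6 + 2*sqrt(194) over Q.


The element 6 + 2*sqrt(194) has minimal polynomial:
x^2 - 12*x - 740
Discriminant = (-12)^2 - 4*(-740)
= 144 + 2960
= 3104

3104


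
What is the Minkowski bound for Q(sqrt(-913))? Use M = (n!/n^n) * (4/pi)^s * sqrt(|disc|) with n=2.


d = -913, d mod 4 = 3, so disc(K) = 4d = -3652; |disc(K)| = 3652
Imaginary quadratic field, so n = 2, s = r2 = 1, r1 = 0
M = (n!/n^n) * (4/pi)^s * sqrt(|disc(K)|) = (2!/2^2) * (4/pi)^1 * sqrt(3652)
= 0.5 * 1.273240 * 60.431780
= 38.4721

38.4721


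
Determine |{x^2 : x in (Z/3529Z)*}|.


For prime p, the number of non-zero quadratic residues is (p-1)/2.
= (3529-1)/2
= 1764

1764


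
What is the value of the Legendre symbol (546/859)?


p = 859 is prime, so compute (546/859) with the reciprocity algorithm (Jacobi-symbol steps: pull out 2s via (2/n), flip via reciprocity, reduce):
  pull out 2: (2/859) = -1  (since 859 mod 8 = 3)
  reciprocity: (273/859) -> +(859/273)
  reduce: (40/273)
  pull out 2: (2/273) = +1  (since 273 mod 8 = 1)
  pull out 2: (2/273) = +1  (since 273 mod 8 = 1)
  pull out 2: (2/273) = +1  (since 273 mod 8 = 1)
  reciprocity: (5/273) -> +(273/5)
  reduce: (3/5)
  reciprocity: (3/5) -> +(5/3)
  reduce: (2/3)
  pull out 2: (2/3) = -1  (since 3 mod 8 = 3)
  (1/3) = 1
Product of signs = 1
(546/859) = 1

1


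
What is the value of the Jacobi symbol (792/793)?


Compute (792/793) via quadratic reciprocity:
  pull out 2: (2/793) = +1  (since 793 mod 8 = 1)
  pull out 2: (2/793) = +1  (since 793 mod 8 = 1)
  pull out 2: (2/793) = +1  (since 793 mod 8 = 1)
  reciprocity: (99/793) -> +(793/99)
  reduce: (1/99)
  (1/99) = 1
Product of signs = 1

1


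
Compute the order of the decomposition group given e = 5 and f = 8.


|D_P| = e * f
= 5 * 8
= 40

40


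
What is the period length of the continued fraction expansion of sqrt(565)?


Run the CF algorithm for sqrt(565).
a_0 = floor(sqrt(565)) = 23; set m_0=0, q_0=1.
Recurrence: m' = q*a - m,  q' = (d - m'^2)/q,  a' = floor((a_0 + m')/q').
  step 1: m=23, q=36, a=1
  step 2: m=13, q=11, a=3
  step 3: m=20, q=15, a=2
  step 4: m=10, q=31, a=1
  step 5: m=21, q=4, a=11
  step 6: m=23, q=9, a=5
  step 7: m=22, q=9, a=5
  step 8: m=23, q=4, a=11
  step 9: m=21, q=31, a=1
  step 10: m=10, q=15, a=2
  step 11: m=20, q=11, a=3
  step 12: m=13, q=36, a=1
  step 13: m=23, q=1, a=46
a_13 = 2*a_0 = 46, so the period closes here.
sqrt(565) = [23; 1, 3, 2, 1, 11, 5, 5, 11, 1, 2, 3, 1, 46]
Period length = 13

13


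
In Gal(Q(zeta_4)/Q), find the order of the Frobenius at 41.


The Frobenius at p in Gal(Q(zeta_n)/Q) = (Z/nZ)* is the class of p, so its order is ord_4(41), the smallest k >= 1 with 41^k = 1 mod 4.
n = 4 = 2^2, phi(4) = 2; the order divides phi(n).
Divisors of 2: 1, 2
Repeated squaring mod 4: 41^1 = 1, 41^2 = 1
Test divisors in increasing order:
  k=1: 41^1 = 1 mod 4  <- first divisor giving 1
Order = 1

1


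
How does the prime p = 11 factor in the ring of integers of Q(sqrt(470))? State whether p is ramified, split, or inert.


K = Q(sqrt(470)). Since d mod 4 = 2, disc(K) = 1880.
Check p | disc: 1880 mod 11 = 10.
p does not divide disc. Compute Legendre symbol (d/p):
8^((11-1)/2) mod 11 = -1
(d/p) = -1, so p is inert: (p) stays prime with e=1, f=2, g=1.
Therefore p is inert.

inert


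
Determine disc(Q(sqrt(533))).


For K = Q(sqrt(d)) with d squarefree: disc(K) = d if d = 1 mod 4, and disc(K) = 4d if d = 2 or 3 mod 4.
Here d = 533, and d mod 4 = 1.
d = 1 mod 4 (O_K = Z[(1+sqrt(d))/2]), so disc(K) = d = 533

533


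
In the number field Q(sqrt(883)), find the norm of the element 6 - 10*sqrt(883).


N(a + b*sqrt(d)) = a^2 - d*b^2
= (6)^2 - (883)*(-10)^2
= 36 - 88300
= -88264

-88264


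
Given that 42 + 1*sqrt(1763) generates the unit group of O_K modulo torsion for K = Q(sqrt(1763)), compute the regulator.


epsilon = 42 + 1*sqrt(1763)
= 83.9881
R = ln(83.9881)
= 4.4307

4.4307


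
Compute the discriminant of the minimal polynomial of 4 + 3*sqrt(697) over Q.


The element 4 + 3*sqrt(697) has minimal polynomial:
x^2 - 8*x - 6257
Discriminant = (-8)^2 - 4*(-6257)
= 64 + 25028
= 25092

25092


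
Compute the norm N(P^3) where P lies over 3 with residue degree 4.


N(P^a) = p^(a*f)
= 3^(3*4)
= 3^12
= 531441

531441


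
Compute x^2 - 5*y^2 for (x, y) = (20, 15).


x^2 - d*y^2
= 20^2 - 5*15^2
= 400 - 1125
= -725

-725


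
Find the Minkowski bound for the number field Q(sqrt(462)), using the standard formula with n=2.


d = 462, d mod 4 = 2, so disc(K) = 4d = 1848; |disc(K)| = 1848
Real quadratic field, so n = 2, s = r2 = 0, r1 = 2
M = (n!/n^n) * (4/pi)^s * sqrt(|disc(K)|) = (2!/2^2) * (4/pi)^0 * sqrt(1848)
= 0.5 * 1.000000 * 42.988371
= 21.4942

21.4942


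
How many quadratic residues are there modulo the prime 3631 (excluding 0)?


For prime p, the number of non-zero quadratic residues is (p-1)/2.
= (3631-1)/2
= 1815

1815


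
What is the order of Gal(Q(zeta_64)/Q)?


|Gal(Q(zeta_64)/Q)| = phi(64)
= 32

32


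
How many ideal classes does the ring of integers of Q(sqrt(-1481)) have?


K = Q(sqrt(-1481)). d mod 4 = 3, so D = disc(K) = 4d = -5924
h(K) equals the number of primitive reduced positive-definite forms (a, b, c) = a*x^2 + b*x*y + c*y^2 with b^2 - 4ac = D,
where reduced means |b| <= a <= c, with b >= 0 whenever |b| = a or a = c, and primitive means gcd(a, b, c) = 1.
Reduced forces 3a^2 <= |D| = 5924, so 1 <= a <= 44; b must have the parity of D, and c = (b^2 - D)/(4a) must be an integer >= a.
Enumerate a = 1..44, b in [-a, a]:
  a=1: (1, 0, 1481)  [1]
  a=2: (2, 2, 741)  [1]
  a=3: (3, -2, 494), (3, 2, 494)  [2]
  a=4: none
  a=5: (5, -4, 297), (5, 4, 297)  [2]
  a=6: (6, -2, 247), (6, 2, 247)  [2]
  a=7..8: none
  a=9: (9, -4, 165), (9, 4, 165)  [2]
  a=10: (10, -6, 149), (10, 6, 149)  [2]
  a=11: (11, -4, 135), (11, 4, 135)  [2]
  a=12: none
  a=13: (13, -2, 114), (13, 2, 114)  [2]
  a=14: none
  a=15: (15, -14, 102), (15, -4, 99), (15, 4, 99), (15, 14, 102)  [4]
  a=16: none
  a=17: (17, -14, 90), (17, 14, 90)  [2]
  a=18: (18, -14, 85), (18, 14, 85)  [2]
  a=19: (19, -2, 78), (19, 2, 78)  [2]
  a=20..21: none
  a=22: (22, -18, 71), (22, 18, 71)  [2]
  a=23..24: none
  a=25: (25, -24, 65), (25, 24, 65)  [2]
  a=26: (26, -2, 57), (26, 2, 57)  [2]
  a=27: (27, -4, 55), (27, 4, 55)  [2]
  a=28..29: none
  a=30: (30, -26, 55), (30, -14, 51), (30, 14, 51), (30, 26, 55)  [4]
  a=31: (31, -20, 51), (31, 20, 51)  [2]
  a=32: none
  a=33: (33, -26, 50), (33, -4, 45), (33, 4, 45), (33, 26, 50)  [4]
  a=34: (34, -14, 45), (34, 14, 45)  [2]
  a=35..36: none
  a=37: (37, -12, 41), (37, 12, 41)  [2]
  a=38: (38, -2, 39), (38, 2, 39)  [2]
  a=39: (39, -28, 43), (39, 28, 43)  [2]
  a=40..44: none
Total reduced forms: 1 + 1 + 2 + 2 + 2 + 2 + 2 + 2 + 2 + 4 + 2 + 2 + 2 + 2 + 2 + 2 + 2 + 4 + 2 + 4 + 2 + 2 + 2 + 2 = 52
h = 52

52


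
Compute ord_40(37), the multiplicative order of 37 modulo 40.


We want ord_40(37), the smallest k >= 1 with 37^k = 1 mod 40.
n = 40 = 2^3 * 5, phi(40) = 16; the order divides phi(n).
Divisors of 16: 1, 2, 4, 8, 16
Repeated squaring mod 40: 37^1 = 37, 37^2 = 9, 37^4 = 1, 37^8 = 1, 37^16 = 1
Test divisors in increasing order:
  k=1: 37^1 = 37 mod 40
  k=2: 37^2 = 9 mod 40
  k=4: 37^4 = 1 mod 40  <- first divisor giving 1
Order = 4

4


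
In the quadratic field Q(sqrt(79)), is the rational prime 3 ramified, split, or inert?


K = Q(sqrt(79)). Since d mod 4 = 3, disc(K) = 316.
Check p | disc: 316 mod 3 = 1.
p does not divide disc. Compute Legendre symbol (d/p):
1^((3-1)/2) mod 3 = 1
(d/p) = 1, so p splits: (p) = P*P' with e=1, f=1, g=2.
Therefore p is split.

split


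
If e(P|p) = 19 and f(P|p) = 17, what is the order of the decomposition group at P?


|D_P| = e * f
= 19 * 17
= 323

323


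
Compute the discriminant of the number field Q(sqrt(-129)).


For K = Q(sqrt(d)) with d squarefree: disc(K) = d if d = 1 mod 4, and disc(K) = 4d if d = 2 or 3 mod 4.
Here d = -129, and d mod 4 = 3.
d = 3 mod 4, not 1 (O_K = Z[sqrt(d)]), so disc(K) = 4d = 4 * (-129) = -516

-516


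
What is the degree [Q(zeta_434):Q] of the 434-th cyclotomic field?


The degree equals Euler's totient phi(434).
434 = 2 * 7 * 31
phi(434) = 180

180


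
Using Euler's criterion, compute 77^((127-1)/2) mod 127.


p = 127 is prime and the exponent is (p-1)/2 = 63, so by Euler's criterion 77^63 = (77/127) = +1 or -1 mod 127.
Compute by square-and-multiply:
  63 = 32 + 16 + 8 + 4 + 2 + 1 (binary 111111)
  Repeated squaring mod 127: 77^1 = 77, 77^2 = 87, 77^4 = 76, 77^8 = 61, 77^16 = 38, 77^32 = 47
  77^63 = 77^32 * 77^16 * 77^8 * 77^4 * 77^2 * 77^1 = 47 * 38 * 61 * 76 * 87 * 77 mod 127
    47 * 38 = 1786 = 8 mod 127
    8 * 61 = 488 = 107 mod 127
    107 * 76 = 8132 = 4 mod 127
    4 * 87 = 348 = 94 mod 127
    94 * 77 = 7238 = 126 mod 127
  77^63 = 126 mod 127
Result 126 = p - 1 = -1 mod 127: 77 is a quadratic non-residue mod 127. As a residue in [0, p-1] the value is 126.
77^63 mod 127 = 126

126


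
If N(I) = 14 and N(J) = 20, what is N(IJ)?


N(IJ) = N(I) * N(J)
= 14 * 20
= 280

280


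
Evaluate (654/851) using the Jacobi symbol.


Compute (654/851) via quadratic reciprocity:
  pull out 2: (2/851) = -1  (since 851 mod 8 = 3)
  reciprocity: (327/851) -> -(851/327)
  reduce: (197/327)
  reciprocity: (197/327) -> +(327/197)
  reduce: (130/197)
  pull out 2: (2/197) = -1  (since 197 mod 8 = 5)
  reciprocity: (65/197) -> +(197/65)
  reduce: (2/65)
  pull out 2: (2/65) = +1  (since 65 mod 8 = 1)
  (1/65) = 1
Product of signs = -1

-1


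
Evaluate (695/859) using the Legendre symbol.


p = 859 is prime, so compute (695/859) with the reciprocity algorithm (Jacobi-symbol steps: pull out 2s via (2/n), flip via reciprocity, reduce):
  reciprocity: (695/859) -> -(859/695)
  reduce: (164/695)
  pull out 2: (2/695) = +1  (since 695 mod 8 = 7)
  pull out 2: (2/695) = +1  (since 695 mod 8 = 7)
  reciprocity: (41/695) -> +(695/41)
  reduce: (39/41)
  reciprocity: (39/41) -> +(41/39)
  reduce: (2/39)
  pull out 2: (2/39) = +1  (since 39 mod 8 = 7)
  (1/39) = 1
Product of signs = -1
(695/859) = -1

-1


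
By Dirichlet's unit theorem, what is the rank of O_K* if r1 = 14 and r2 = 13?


By Dirichlet's unit theorem:
rank = r1 + r2 - 1
= 14 + 13 - 1
= 26

26


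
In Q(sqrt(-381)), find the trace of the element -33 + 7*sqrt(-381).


Tr(a + b*sqrt(d)) = (a + b*sqrt(d)) + (a - b*sqrt(d)) = 2a
= 2 * (-33)
= -66

-66


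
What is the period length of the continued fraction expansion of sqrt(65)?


Run the CF algorithm for sqrt(65).
a_0 = floor(sqrt(65)) = 8; set m_0=0, q_0=1.
Recurrence: m' = q*a - m,  q' = (d - m'^2)/q,  a' = floor((a_0 + m')/q').
  step 1: m=8, q=1, a=16
a_1 = 2*a_0 = 16, so the period closes here.
sqrt(65) = [8; 16]
Period length = 1

1


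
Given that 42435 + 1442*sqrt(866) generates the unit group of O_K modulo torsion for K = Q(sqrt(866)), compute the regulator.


epsilon = 42435 + 1442*sqrt(866)
= 84870.0000
R = ln(84870.0000)
= 11.3489

11.3489


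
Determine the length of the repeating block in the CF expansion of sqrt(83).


Run the CF algorithm for sqrt(83).
a_0 = floor(sqrt(83)) = 9; set m_0=0, q_0=1.
Recurrence: m' = q*a - m,  q' = (d - m'^2)/q,  a' = floor((a_0 + m')/q').
  step 1: m=9, q=2, a=9
  step 2: m=9, q=1, a=18
a_2 = 2*a_0 = 18, so the period closes here.
sqrt(83) = [9; 9, 18]
Period length = 2

2


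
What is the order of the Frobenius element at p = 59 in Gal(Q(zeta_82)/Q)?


The Frobenius at p in Gal(Q(zeta_n)/Q) = (Z/nZ)* is the class of p, so its order is ord_82(59), the smallest k >= 1 with 59^k = 1 mod 82.
n = 82 = 2 * 41, phi(82) = 40; the order divides phi(n).
Divisors of 40: 1, 2, 4, 5, 8, 10, 20, 40
Repeated squaring mod 82: 59^1 = 59, 59^2 = 37, 59^4 = 57, 59^8 = 51, 59^16 = 59, 59^32 = 37
Test divisors in increasing order:
  k=1: 59^1 = 59 mod 82
  k=2: 59^2 = 37 mod 82
  k=4: 59^4 = 57 mod 82
  k=5: 59^5 = 57 * 59 = 1 mod 82  <- first divisor giving 1
Order = 5

5


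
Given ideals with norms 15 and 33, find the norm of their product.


N(IJ) = N(I) * N(J)
= 15 * 33
= 495

495


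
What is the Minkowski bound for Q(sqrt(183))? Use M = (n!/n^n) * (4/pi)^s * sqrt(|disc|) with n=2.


d = 183, d mod 4 = 3, so disc(K) = 4d = 732; |disc(K)| = 732
Real quadratic field, so n = 2, s = r2 = 0, r1 = 2
M = (n!/n^n) * (4/pi)^s * sqrt(|disc(K)|) = (2!/2^2) * (4/pi)^0 * sqrt(732)
= 0.5 * 1.000000 * 27.055499
= 13.5277

13.5277


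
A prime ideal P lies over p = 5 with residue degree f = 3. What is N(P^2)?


N(P^a) = p^(a*f)
= 5^(2*3)
= 5^6
= 15625

15625


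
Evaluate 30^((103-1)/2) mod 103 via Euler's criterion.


p = 103 is prime and the exponent is (p-1)/2 = 51, so by Euler's criterion 30^51 = (30/103) = +1 or -1 mod 103.
Compute by square-and-multiply:
  51 = 32 + 16 + 2 + 1 (binary 110011)
  Repeated squaring mod 103: 30^1 = 30, 30^2 = 76, 30^4 = 8, 30^8 = 64, 30^16 = 79, 30^32 = 61
  30^51 = 30^32 * 30^16 * 30^2 * 30^1 = 61 * 79 * 76 * 30 mod 103
    61 * 79 = 4819 = 81 mod 103
    81 * 76 = 6156 = 79 mod 103
    79 * 30 = 2370 = 1 mod 103
  30^51 = 1 mod 103
Result 1: 30 is a quadratic residue mod 103.
30^51 mod 103 = 1

1


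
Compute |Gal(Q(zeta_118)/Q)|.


|Gal(Q(zeta_118)/Q)| = phi(118)
= 58

58


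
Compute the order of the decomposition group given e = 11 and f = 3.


|D_P| = e * f
= 11 * 3
= 33

33


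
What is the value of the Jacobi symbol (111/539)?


Compute (111/539) via quadratic reciprocity:
  reciprocity: (111/539) -> -(539/111)
  reduce: (95/111)
  reciprocity: (95/111) -> -(111/95)
  reduce: (16/95)
  pull out 2: (2/95) = +1  (since 95 mod 8 = 7)
  pull out 2: (2/95) = +1  (since 95 mod 8 = 7)
  pull out 2: (2/95) = +1  (since 95 mod 8 = 7)
  pull out 2: (2/95) = +1  (since 95 mod 8 = 7)
  (1/95) = 1
Product of signs = 1

1


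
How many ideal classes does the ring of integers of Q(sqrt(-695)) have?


K = Q(sqrt(-695)). d mod 4 = 1, so D = disc(K) = d = -695
h(K) equals the number of primitive reduced positive-definite forms (a, b, c) = a*x^2 + b*x*y + c*y^2 with b^2 - 4ac = D,
where reduced means |b| <= a <= c, with b >= 0 whenever |b| = a or a = c, and primitive means gcd(a, b, c) = 1.
Reduced forces 3a^2 <= |D| = 695, so 1 <= a <= 15; b must have the parity of D, and c = (b^2 - D)/(4a) must be an integer >= a.
Enumerate a = 1..15, b in [-a, a]:
  a=1: (1, 1, 174)  [1]
  a=2: (2, -1, 87), (2, 1, 87)  [2]
  a=3: (3, -1, 58), (3, 1, 58)  [2]
  a=4: (4, -3, 44), (4, 3, 44)  [2]
  a=5: (5, 5, 36)  [1]
  a=6: (6, -5, 30), (6, -1, 29), (6, 1, 29), (6, 5, 30)  [4]
  a=7: none
  a=8: (8, -3, 22), (8, 3, 22)  [2]
  a=9: (9, -5, 20), (9, 5, 20)  [2]
  a=10: (10, -5, 18), (10, 5, 18)  [2]
  a=11: (11, -3, 16), (11, 3, 16)  [2]
  a=12: (12, -11, 17), (12, -5, 15), (12, 5, 15), (12, 11, 17)  [4]
  a=13..15: none
Total reduced forms: 1 + 2 + 2 + 2 + 1 + 4 + 2 + 2 + 2 + 2 + 4 = 24
h = 24

24


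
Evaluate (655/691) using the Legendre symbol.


p = 691 is prime, so compute (655/691) with the reciprocity algorithm (Jacobi-symbol steps: pull out 2s via (2/n), flip via reciprocity, reduce):
  reciprocity: (655/691) -> -(691/655)
  reduce: (36/655)
  pull out 2: (2/655) = +1  (since 655 mod 8 = 7)
  pull out 2: (2/655) = +1  (since 655 mod 8 = 7)
  reciprocity: (9/655) -> +(655/9)
  reduce: (7/9)
  reciprocity: (7/9) -> +(9/7)
  reduce: (2/7)
  pull out 2: (2/7) = +1  (since 7 mod 8 = 7)
  (1/7) = 1
Product of signs = -1
(655/691) = -1

-1


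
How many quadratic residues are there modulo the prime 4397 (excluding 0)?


For prime p, the number of non-zero quadratic residues is (p-1)/2.
= (4397-1)/2
= 2198

2198


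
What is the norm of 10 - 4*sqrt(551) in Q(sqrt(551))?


N(a + b*sqrt(d)) = a^2 - d*b^2
= (10)^2 - (551)*(-4)^2
= 100 - 8816
= -8716

-8716


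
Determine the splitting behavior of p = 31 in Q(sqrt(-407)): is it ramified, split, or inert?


K = Q(sqrt(-407)). Since d mod 4 = 1, disc(K) = -407.
Check p | disc: -407 mod 31 = 27.
p does not divide disc. Compute Legendre symbol (d/p):
27^((31-1)/2) mod 31 = -1
(d/p) = -1, so p is inert: (p) stays prime with e=1, f=2, g=1.
Therefore p is inert.

inert


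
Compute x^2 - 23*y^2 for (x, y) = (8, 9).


x^2 - d*y^2
= 8^2 - 23*9^2
= 64 - 1863
= -1799

-1799


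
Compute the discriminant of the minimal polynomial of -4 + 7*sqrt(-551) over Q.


The element -4 + 7*sqrt(-551) has minimal polynomial:
x^2 + 8*x + 27015
Discriminant = (8)^2 - 4*(27015)
= 64 - 108060
= -107996

-107996


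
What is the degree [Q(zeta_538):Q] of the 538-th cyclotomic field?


The degree equals Euler's totient phi(538).
538 = 2 * 269
phi(538) = 268

268


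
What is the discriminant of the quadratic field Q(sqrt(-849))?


For K = Q(sqrt(d)) with d squarefree: disc(K) = d if d = 1 mod 4, and disc(K) = 4d if d = 2 or 3 mod 4.
Here d = -849, and d mod 4 = 3.
d = 3 mod 4, not 1 (O_K = Z[sqrt(d)]), so disc(K) = 4d = 4 * (-849) = -3396

-3396


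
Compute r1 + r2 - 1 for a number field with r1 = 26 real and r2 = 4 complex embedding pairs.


By Dirichlet's unit theorem:
rank = r1 + r2 - 1
= 26 + 4 - 1
= 29

29


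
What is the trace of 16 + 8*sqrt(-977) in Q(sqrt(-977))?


Tr(a + b*sqrt(d)) = (a + b*sqrt(d)) + (a - b*sqrt(d)) = 2a
= 2 * (16)
= 32

32


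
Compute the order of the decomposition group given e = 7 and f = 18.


|D_P| = e * f
= 7 * 18
= 126

126


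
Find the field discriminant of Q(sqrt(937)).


For K = Q(sqrt(d)) with d squarefree: disc(K) = d if d = 1 mod 4, and disc(K) = 4d if d = 2 or 3 mod 4.
Here d = 937, and d mod 4 = 1.
d = 1 mod 4 (O_K = Z[(1+sqrt(d))/2]), so disc(K) = d = 937

937


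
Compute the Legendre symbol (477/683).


p = 683 is prime, so compute (477/683) with the reciprocity algorithm (Jacobi-symbol steps: pull out 2s via (2/n), flip via reciprocity, reduce):
  reciprocity: (477/683) -> +(683/477)
  reduce: (206/477)
  pull out 2: (2/477) = -1  (since 477 mod 8 = 5)
  reciprocity: (103/477) -> +(477/103)
  reduce: (65/103)
  reciprocity: (65/103) -> +(103/65)
  reduce: (38/65)
  pull out 2: (2/65) = +1  (since 65 mod 8 = 1)
  reciprocity: (19/65) -> +(65/19)
  reduce: (8/19)
  pull out 2: (2/19) = -1  (since 19 mod 8 = 3)
  pull out 2: (2/19) = -1  (since 19 mod 8 = 3)
  pull out 2: (2/19) = -1  (since 19 mod 8 = 3)
  (1/19) = 1
Product of signs = 1
(477/683) = 1

1


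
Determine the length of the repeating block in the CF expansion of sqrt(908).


Run the CF algorithm for sqrt(908).
a_0 = floor(sqrt(908)) = 30; set m_0=0, q_0=1.
Recurrence: m' = q*a - m,  q' = (d - m'^2)/q,  a' = floor((a_0 + m')/q').
  step 1: m=30, q=8, a=7
  step 2: m=26, q=29, a=1
  step 3: m=3, q=31, a=1
  step 4: m=28, q=4, a=14
  step 5: m=28, q=31, a=1
  step 6: m=3, q=29, a=1
  step 7: m=26, q=8, a=7
  step 8: m=30, q=1, a=60
a_8 = 2*a_0 = 60, so the period closes here.
sqrt(908) = [30; 7, 1, 1, 14, 1, 1, 7, 60]
Period length = 8

8


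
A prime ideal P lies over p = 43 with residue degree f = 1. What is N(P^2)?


N(P^a) = p^(a*f)
= 43^(2*1)
= 43^2
= 1849

1849


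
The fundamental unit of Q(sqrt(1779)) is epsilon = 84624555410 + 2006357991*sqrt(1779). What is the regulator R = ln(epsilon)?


epsilon = 84624555410 + 2006357991*sqrt(1779)
= 1.6925e+11
R = ln(1.6925e+11)
= 25.8546

25.8546


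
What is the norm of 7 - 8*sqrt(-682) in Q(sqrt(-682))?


N(a + b*sqrt(d)) = a^2 - d*b^2
= (7)^2 - (-682)*(-8)^2
= 49 + 43648
= 43697

43697


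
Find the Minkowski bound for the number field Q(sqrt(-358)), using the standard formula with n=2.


d = -358, d mod 4 = 2, so disc(K) = 4d = -1432; |disc(K)| = 1432
Imaginary quadratic field, so n = 2, s = r2 = 1, r1 = 0
M = (n!/n^n) * (4/pi)^s * sqrt(|disc(K)|) = (2!/2^2) * (4/pi)^1 * sqrt(1432)
= 0.5 * 1.273240 * 37.841776
= 24.0908

24.0908


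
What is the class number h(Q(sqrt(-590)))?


K = Q(sqrt(-590)). d mod 4 = 2, so D = disc(K) = 4d = -2360
h(K) equals the number of primitive reduced positive-definite forms (a, b, c) = a*x^2 + b*x*y + c*y^2 with b^2 - 4ac = D,
where reduced means |b| <= a <= c, with b >= 0 whenever |b| = a or a = c, and primitive means gcd(a, b, c) = 1.
Reduced forces 3a^2 <= |D| = 2360, so 1 <= a <= 28; b must have the parity of D, and c = (b^2 - D)/(4a) must be an integer >= a.
Enumerate a = 1..28, b in [-a, a]:
  a=1: (1, 0, 590)  [1]
  a=2: (2, 0, 295)  [1]
  a=3: (3, -2, 197), (3, 2, 197)  [2]
  a=4: none
  a=5: (5, 0, 118)  [1]
  a=6: (6, -4, 99), (6, 4, 99)  [2]
  a=7..8: none
  a=9: (9, -4, 66), (9, 4, 66)  [2]
  a=10: (10, 0, 59)  [1]
  a=11: (11, -4, 54), (11, 4, 54)  [2]
  a=12..14: none
  a=15: (15, -10, 41), (15, 10, 41)  [2]
  a=16..17: none
  a=18: (18, -4, 33), (18, 4, 33)  [2]
  a=19..21: none
  a=22: (22, -4, 27), (22, 4, 27)  [2]
  a=23: (23, -20, 30), (23, 20, 30)  [2]
  a=24..28: none
Total reduced forms: 1 + 1 + 2 + 1 + 2 + 2 + 1 + 2 + 2 + 2 + 2 + 2 = 20
h = 20

20


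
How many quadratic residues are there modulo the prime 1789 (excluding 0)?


For prime p, the number of non-zero quadratic residues is (p-1)/2.
= (1789-1)/2
= 894

894


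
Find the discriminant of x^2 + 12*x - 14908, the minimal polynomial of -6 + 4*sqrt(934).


The element -6 + 4*sqrt(934) has minimal polynomial:
x^2 + 12*x - 14908
Discriminant = (12)^2 - 4*(-14908)
= 144 + 59632
= 59776

59776


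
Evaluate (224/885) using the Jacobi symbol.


Compute (224/885) via quadratic reciprocity:
  pull out 2: (2/885) = -1  (since 885 mod 8 = 5)
  pull out 2: (2/885) = -1  (since 885 mod 8 = 5)
  pull out 2: (2/885) = -1  (since 885 mod 8 = 5)
  pull out 2: (2/885) = -1  (since 885 mod 8 = 5)
  pull out 2: (2/885) = -1  (since 885 mod 8 = 5)
  reciprocity: (7/885) -> +(885/7)
  reduce: (3/7)
  reciprocity: (3/7) -> -(7/3)
  reduce: (1/3)
  (1/3) = 1
Product of signs = 1

1


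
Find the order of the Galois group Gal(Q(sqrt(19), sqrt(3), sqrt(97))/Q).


The 3 square roots of distinct primes are multiplicatively independent over Q,
so [K:Q] = 2^3 and Gal(K/Q) is isomorphic to (Z/2Z)^3.
|Gal| = 2^3 = 8

8


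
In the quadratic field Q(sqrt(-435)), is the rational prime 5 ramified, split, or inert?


K = Q(sqrt(-435)). Since d mod 4 = 1, disc(K) = -435.
Check p | disc: -435 mod 5 = 0.
p divides disc, so p ramifies: (p) = P^2 with e=2, f=1, g=1.
Therefore p is ramified.

ramified


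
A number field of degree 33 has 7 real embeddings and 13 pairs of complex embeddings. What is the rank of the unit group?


By Dirichlet's unit theorem:
rank = r1 + r2 - 1
= 7 + 13 - 1
= 19

19


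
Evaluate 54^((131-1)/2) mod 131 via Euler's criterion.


p = 131 is prime and the exponent is (p-1)/2 = 65, so by Euler's criterion 54^65 = (54/131) = +1 or -1 mod 131.
Compute by square-and-multiply:
  65 = 64 + 1 (binary 1000001)
  Repeated squaring mod 131: 54^1 = 54, 54^2 = 34, 54^4 = 108, 54^8 = 5, 54^16 = 25, 54^32 = 101, 54^64 = 114
  54^65 = 54^64 * 54^1 = 114 * 54 mod 131
    114 * 54 = 6156 = 130 mod 131
  54^65 = 130 mod 131
Result 130 = p - 1 = -1 mod 131: 54 is a quadratic non-residue mod 131. As a residue in [0, p-1] the value is 130.
54^65 mod 131 = 130

130


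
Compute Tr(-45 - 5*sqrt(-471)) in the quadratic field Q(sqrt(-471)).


Tr(a + b*sqrt(d)) = (a + b*sqrt(d)) + (a - b*sqrt(d)) = 2a
= 2 * (-45)
= -90

-90


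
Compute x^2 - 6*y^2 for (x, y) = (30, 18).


x^2 - d*y^2
= 30^2 - 6*18^2
= 900 - 1944
= -1044

-1044


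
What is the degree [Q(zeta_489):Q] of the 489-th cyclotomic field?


The degree equals Euler's totient phi(489).
489 = 3 * 163
phi(489) = 324

324


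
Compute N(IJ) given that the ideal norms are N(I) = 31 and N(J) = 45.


N(IJ) = N(I) * N(J)
= 31 * 45
= 1395

1395


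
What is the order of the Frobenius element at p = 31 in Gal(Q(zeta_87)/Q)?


The Frobenius at p in Gal(Q(zeta_n)/Q) = (Z/nZ)* is the class of p, so its order is ord_87(31), the smallest k >= 1 with 31^k = 1 mod 87.
n = 87 = 3 * 29, phi(87) = 56; the order divides phi(n).
Divisors of 56: 1, 2, 4, 7, 8, 14, 28, 56
Repeated squaring mod 87: 31^1 = 31, 31^2 = 4, 31^4 = 16, 31^8 = 82, 31^16 = 25, 31^32 = 16
Test divisors in increasing order:
  k=1: 31^1 = 31 mod 87
  k=2: 31^2 = 4 mod 87
  k=4: 31^4 = 16 mod 87
  k=7: 31^7 = 16 * 4 * 31 = 70 mod 87
  k=8: 31^8 = 82 mod 87
  k=14: 31^14 = 82 * 16 * 4 = 28 mod 87
  k=28: 31^28 = 25 * 82 * 16 = 1 mod 87  <- first divisor giving 1
Order = 28

28


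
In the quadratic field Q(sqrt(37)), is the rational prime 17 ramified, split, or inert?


K = Q(sqrt(37)). Since d mod 4 = 1, disc(K) = 37.
Check p | disc: 37 mod 17 = 3.
p does not divide disc. Compute Legendre symbol (d/p):
3^((17-1)/2) mod 17 = -1
(d/p) = -1, so p is inert: (p) stays prime with e=1, f=2, g=1.
Therefore p is inert.

inert


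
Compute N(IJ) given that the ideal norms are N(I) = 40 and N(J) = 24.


N(IJ) = N(I) * N(J)
= 40 * 24
= 960

960


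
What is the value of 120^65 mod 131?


p = 131 is prime and the exponent is (p-1)/2 = 65, so by Euler's criterion 120^65 = (120/131) = +1 or -1 mod 131.
Compute by square-and-multiply:
  65 = 64 + 1 (binary 1000001)
  Repeated squaring mod 131: 120^1 = 120, 120^2 = 121, 120^4 = 100, 120^8 = 44, 120^16 = 102, 120^32 = 55, 120^64 = 12
  120^65 = 120^64 * 120^1 = 12 * 120 mod 131
    12 * 120 = 1440 = 130 mod 131
  120^65 = 130 mod 131
Result 130 = p - 1 = -1 mod 131: 120 is a quadratic non-residue mod 131. As a residue in [0, p-1] the value is 130.
120^65 mod 131 = 130

130


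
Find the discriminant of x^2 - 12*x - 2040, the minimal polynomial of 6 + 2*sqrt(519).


The element 6 + 2*sqrt(519) has minimal polynomial:
x^2 - 12*x - 2040
Discriminant = (-12)^2 - 4*(-2040)
= 144 + 8160
= 8304

8304


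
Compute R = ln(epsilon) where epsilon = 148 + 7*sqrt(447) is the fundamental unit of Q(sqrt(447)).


epsilon = 148 + 7*sqrt(447)
= 295.9966
R = ln(295.9966)
= 5.6903

5.6903
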